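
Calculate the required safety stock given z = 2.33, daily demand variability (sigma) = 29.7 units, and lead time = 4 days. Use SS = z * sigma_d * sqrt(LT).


Formula: SS = z * sigma_d * sqrt(LT)
sqrt(LT) = sqrt(4) = 2.0
SS = 2.33 * 29.7 * 2.0
SS = 138.4 units

138.4 units


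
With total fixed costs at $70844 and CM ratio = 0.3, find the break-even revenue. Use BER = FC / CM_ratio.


Formula: BER = Fixed Costs / Contribution Margin Ratio
BER = $70844 / 0.3
BER = $236146.67 (to the nearest cent)

$236146.67


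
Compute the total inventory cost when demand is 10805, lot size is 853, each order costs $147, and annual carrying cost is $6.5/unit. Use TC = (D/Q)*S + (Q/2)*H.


TC = 10805/853 * 147 + 853/2 * 6.5

$4634.31


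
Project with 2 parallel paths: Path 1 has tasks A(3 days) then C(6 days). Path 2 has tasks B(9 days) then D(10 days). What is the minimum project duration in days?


Path 1 = 3 + 6 = 9 days
Path 2 = 9 + 10 = 19 days
Duration = max(9, 19) = 19 days

19 days


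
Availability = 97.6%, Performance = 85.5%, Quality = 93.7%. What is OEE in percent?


Formula: OEE = Availability * Performance * Quality / 10000
A * P = 97.6% * 85.5% / 100 = 83.45%
OEE = 83.45% * 93.7% / 100 = 78.2%

78.2%


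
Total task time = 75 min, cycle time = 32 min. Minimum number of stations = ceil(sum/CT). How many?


Formula: N_min = ceil(Sum of Task Times / Cycle Time)
N_min = ceil(75 min / 32 min) = ceil(2.3438)
N_min = 3 stations

3


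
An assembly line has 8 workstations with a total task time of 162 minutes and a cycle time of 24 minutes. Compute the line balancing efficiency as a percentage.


Formula: Efficiency = Sum of Task Times / (N_stations * CT) * 100
Total station capacity = 8 stations * 24 min = 192 min
Efficiency = 162 / 192 * 100 = 84.4%

84.4%


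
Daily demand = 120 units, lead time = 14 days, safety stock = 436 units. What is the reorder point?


Formula: ROP = (Daily Demand * Lead Time) + Safety Stock
Demand during lead time = 120 * 14 = 1680 units
ROP = 1680 + 436 = 2116 units

2116 units


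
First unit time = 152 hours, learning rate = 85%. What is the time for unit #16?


Formula: T_n = T_1 * (learning_rate)^(log2(n)) where learning_rate = rate/100
Doublings = log2(16) = 4
T_n = 152 * 0.85^4
T_n = 152 * 0.522 = 79.3 hours

79.3 hours


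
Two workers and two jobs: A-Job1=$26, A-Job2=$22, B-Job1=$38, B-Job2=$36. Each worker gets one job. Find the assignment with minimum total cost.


Option 1: A->1 + B->2 = $26 + $36 = $62
Option 2: A->2 + B->1 = $22 + $38 = $60
Min cost = min($62, $60) = $60

$60


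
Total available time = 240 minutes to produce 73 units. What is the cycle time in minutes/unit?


Formula: CT = Available Time / Number of Units
CT = 240 min / 73 units
CT = 3.29 min/unit

3.29 min/unit


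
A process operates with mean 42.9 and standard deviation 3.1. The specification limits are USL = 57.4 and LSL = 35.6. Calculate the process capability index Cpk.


Cpu = (57.4 - 42.9) / (3 * 3.1) = 1.56
Cpl = (42.9 - 35.6) / (3 * 3.1) = 0.78
Cpk = min(1.56, 0.78) = 0.78

0.78


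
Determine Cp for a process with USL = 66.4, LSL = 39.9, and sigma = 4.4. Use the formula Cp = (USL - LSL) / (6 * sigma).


Cp = (66.4 - 39.9) / (6 * 4.4)

1.0


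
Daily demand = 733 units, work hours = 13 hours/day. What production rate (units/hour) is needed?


Formula: Production Rate = Daily Demand / Available Hours
Rate = 733 units/day / 13 hours/day
Rate = 56.4 units/hour

56.4 units/hour


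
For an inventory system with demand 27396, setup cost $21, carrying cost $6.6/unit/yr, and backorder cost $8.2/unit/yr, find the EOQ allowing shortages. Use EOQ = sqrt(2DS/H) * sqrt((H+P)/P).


Formula: EOQ* = sqrt(2DS/H) * sqrt((H+P)/P)
Base EOQ = sqrt(2*27396*21/6.6) = 417.54 units
Correction = sqrt((6.6+8.2)/8.2) = 1.34346
EOQ* = 417.54 * 1.34346 = 560.9 units

560.9 units


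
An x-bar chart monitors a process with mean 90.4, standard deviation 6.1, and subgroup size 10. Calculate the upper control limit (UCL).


UCL = 90.4 + 3 * 6.1 / sqrt(10)

96.19


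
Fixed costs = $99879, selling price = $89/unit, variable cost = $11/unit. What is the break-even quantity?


Formula: BEQ = Fixed Costs / (Price - Variable Cost)
Contribution margin = $89 - $11 = $78/unit
BEQ = ceil($99879 / $78/unit) = ceil(1280.5) = 1281 units

1281 units


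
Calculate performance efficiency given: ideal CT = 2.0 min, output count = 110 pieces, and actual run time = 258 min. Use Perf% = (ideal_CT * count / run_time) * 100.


Formula: Performance = (Ideal CT * Total Count) / Run Time * 100
Ideal output time = 2.0 * 110 = 220.0 min
Performance = 220.0 / 258 * 100 = 85.3%

85.3%


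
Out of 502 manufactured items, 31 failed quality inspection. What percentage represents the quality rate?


Formula: Quality Rate = Good Pieces / Total Pieces * 100
Good pieces = 502 - 31 = 471
QR = 471 / 502 * 100 = 93.8%

93.8%


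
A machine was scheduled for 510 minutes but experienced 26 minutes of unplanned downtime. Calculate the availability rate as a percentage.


Formula: Availability = (Planned Time - Downtime) / Planned Time * 100
Uptime = 510 - 26 = 484 min
Availability = 484 / 510 * 100 = 94.9%

94.9%


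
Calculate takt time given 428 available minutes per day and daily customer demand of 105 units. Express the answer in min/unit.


Formula: Takt Time = Available Production Time / Customer Demand
Takt = 428 min/day / 105 units/day
Takt = 4.08 min/unit

4.08 min/unit


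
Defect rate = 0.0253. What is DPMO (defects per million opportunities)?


DPMO = defect_rate * 1000000 = 0.0253 * 1000000

25300


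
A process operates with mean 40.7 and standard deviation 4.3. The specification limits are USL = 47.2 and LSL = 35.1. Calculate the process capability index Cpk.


Cpu = (47.2 - 40.7) / (3 * 4.3) = 0.5
Cpl = (40.7 - 35.1) / (3 * 4.3) = 0.43
Cpk = min(0.5, 0.43) = 0.43

0.43


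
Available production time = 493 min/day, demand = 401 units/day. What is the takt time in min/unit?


Formula: Takt Time = Available Production Time / Customer Demand
Takt = 493 min/day / 401 units/day
Takt = 1.23 min/unit

1.23 min/unit


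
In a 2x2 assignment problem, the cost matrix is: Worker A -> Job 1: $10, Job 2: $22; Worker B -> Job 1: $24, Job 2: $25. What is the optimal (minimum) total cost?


Option 1: A->1 + B->2 = $10 + $25 = $35
Option 2: A->2 + B->1 = $22 + $24 = $46
Min cost = min($35, $46) = $35

$35


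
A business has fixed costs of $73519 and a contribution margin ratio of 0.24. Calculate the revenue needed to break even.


Formula: BER = Fixed Costs / Contribution Margin Ratio
BER = $73519 / 0.24
BER = $306329.17 (to the nearest cent)

$306329.17


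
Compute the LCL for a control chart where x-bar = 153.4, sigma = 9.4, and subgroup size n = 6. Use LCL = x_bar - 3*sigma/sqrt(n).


LCL = 153.4 - 3 * 9.4 / sqrt(6)

141.89


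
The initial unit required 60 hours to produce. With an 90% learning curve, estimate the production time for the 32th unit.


Formula: T_n = T_1 * (learning_rate)^(log2(n)) where learning_rate = rate/100
Doublings = log2(32) = 5
T_n = 60 * 0.9^5
T_n = 60 * 0.5905 = 35.4 hours

35.4 hours


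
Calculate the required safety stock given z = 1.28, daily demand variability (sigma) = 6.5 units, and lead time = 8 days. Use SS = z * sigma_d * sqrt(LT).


Formula: SS = z * sigma_d * sqrt(LT)
sqrt(LT) = sqrt(8) = 2.8284
SS = 1.28 * 6.5 * 2.8284
SS = 23.5 units

23.5 units


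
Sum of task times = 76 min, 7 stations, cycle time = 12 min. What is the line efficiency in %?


Formula: Efficiency = Sum of Task Times / (N_stations * CT) * 100
Total station capacity = 7 stations * 12 min = 84 min
Efficiency = 76 / 84 * 100 = 90.5%

90.5%


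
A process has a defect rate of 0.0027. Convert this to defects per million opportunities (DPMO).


DPMO = defect_rate * 1000000 = 0.0027 * 1000000

2700


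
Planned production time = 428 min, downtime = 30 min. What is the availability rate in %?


Formula: Availability = (Planned Time - Downtime) / Planned Time * 100
Uptime = 428 - 30 = 398 min
Availability = 398 / 428 * 100 = 93.0%

93.0%


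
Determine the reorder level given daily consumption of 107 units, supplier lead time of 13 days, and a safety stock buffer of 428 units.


Formula: ROP = (Daily Demand * Lead Time) + Safety Stock
Demand during lead time = 107 * 13 = 1391 units
ROP = 1391 + 428 = 1819 units

1819 units


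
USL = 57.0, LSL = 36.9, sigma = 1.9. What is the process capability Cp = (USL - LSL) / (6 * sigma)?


Cp = (57.0 - 36.9) / (6 * 1.9)

1.76


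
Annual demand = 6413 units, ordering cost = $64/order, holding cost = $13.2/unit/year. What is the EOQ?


Formula: EOQ = sqrt(2 * D * S / H)
Numerator: 2 * 6413 * 64 = 820864
2DS/H = 820864 / 13.2 = 62186.7
EOQ = sqrt(62186.7) = 249.4 units

249.4 units


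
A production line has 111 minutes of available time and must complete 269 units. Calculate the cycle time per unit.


Formula: CT = Available Time / Number of Units
CT = 111 min / 269 units
CT = 0.41 min/unit

0.41 min/unit


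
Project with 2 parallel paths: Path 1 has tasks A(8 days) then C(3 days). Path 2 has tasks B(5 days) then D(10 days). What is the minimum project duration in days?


Path 1 = 8 + 3 = 11 days
Path 2 = 5 + 10 = 15 days
Duration = max(11, 15) = 15 days

15 days


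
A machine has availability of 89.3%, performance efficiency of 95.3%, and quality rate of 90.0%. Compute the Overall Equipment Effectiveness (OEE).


Formula: OEE = Availability * Performance * Quality / 10000
A * P = 89.3% * 95.3% / 100 = 85.1%
OEE = 85.1% * 90.0% / 100 = 76.6%

76.6%


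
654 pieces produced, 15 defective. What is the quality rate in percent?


Formula: Quality Rate = Good Pieces / Total Pieces * 100
Good pieces = 654 - 15 = 639
QR = 639 / 654 * 100 = 97.7%

97.7%


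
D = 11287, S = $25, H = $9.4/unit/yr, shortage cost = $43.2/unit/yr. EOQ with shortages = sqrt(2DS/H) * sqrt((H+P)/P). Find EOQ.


Formula: EOQ* = sqrt(2DS/H) * sqrt((H+P)/P)
Base EOQ = sqrt(2*11287*25/9.4) = 245.02 units
Correction = sqrt((9.4+43.2)/43.2) = 1.10345
EOQ* = 245.02 * 1.10345 = 270.4 units

270.4 units


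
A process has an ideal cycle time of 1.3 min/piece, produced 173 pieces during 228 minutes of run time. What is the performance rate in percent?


Formula: Performance = (Ideal CT * Total Count) / Run Time * 100
Ideal output time = 1.3 * 173 = 224.9 min
Performance = 224.9 / 228 * 100 = 98.6%

98.6%


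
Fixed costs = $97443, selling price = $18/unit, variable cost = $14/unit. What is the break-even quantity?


Formula: BEQ = Fixed Costs / (Price - Variable Cost)
Contribution margin = $18 - $14 = $4/unit
BEQ = ceil($97443 / $4/unit) = ceil(24360.75) = 24361 units

24361 units


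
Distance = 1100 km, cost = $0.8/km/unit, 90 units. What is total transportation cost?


TC = dist * cost * units = 1100 * 0.8 * 90 = $79200.00

$79200.00


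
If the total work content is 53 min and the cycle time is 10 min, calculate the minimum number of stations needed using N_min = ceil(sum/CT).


Formula: N_min = ceil(Sum of Task Times / Cycle Time)
N_min = ceil(53 min / 10 min) = ceil(5.3)
N_min = 6 stations

6


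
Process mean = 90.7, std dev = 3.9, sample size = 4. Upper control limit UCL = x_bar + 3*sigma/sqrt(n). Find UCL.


UCL = 90.7 + 3 * 3.9 / sqrt(4)

96.55


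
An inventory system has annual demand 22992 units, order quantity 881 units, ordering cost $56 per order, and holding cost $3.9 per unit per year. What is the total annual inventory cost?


TC = 22992/881 * 56 + 881/2 * 3.9

$3179.42


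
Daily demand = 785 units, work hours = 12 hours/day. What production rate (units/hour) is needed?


Formula: Production Rate = Daily Demand / Available Hours
Rate = 785 units/day / 12 hours/day
Rate = 65.4 units/hour

65.4 units/hour


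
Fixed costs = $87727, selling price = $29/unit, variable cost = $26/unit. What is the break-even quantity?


Formula: BEQ = Fixed Costs / (Price - Variable Cost)
Contribution margin = $29 - $26 = $3/unit
BEQ = ceil($87727 / $3/unit) = ceil(29242.33) = 29243 units

29243 units


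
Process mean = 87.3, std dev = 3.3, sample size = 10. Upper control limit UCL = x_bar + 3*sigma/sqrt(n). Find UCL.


UCL = 87.3 + 3 * 3.3 / sqrt(10)

90.43


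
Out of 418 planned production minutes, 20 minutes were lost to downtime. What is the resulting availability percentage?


Formula: Availability = (Planned Time - Downtime) / Planned Time * 100
Uptime = 418 - 20 = 398 min
Availability = 398 / 418 * 100 = 95.2%

95.2%


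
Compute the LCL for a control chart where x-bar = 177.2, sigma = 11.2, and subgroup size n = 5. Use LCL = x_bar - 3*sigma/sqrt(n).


LCL = 177.2 - 3 * 11.2 / sqrt(5)

162.17


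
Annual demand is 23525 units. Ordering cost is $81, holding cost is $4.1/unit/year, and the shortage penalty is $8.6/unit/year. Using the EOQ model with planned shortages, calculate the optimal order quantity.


Formula: EOQ* = sqrt(2DS/H) * sqrt((H+P)/P)
Base EOQ = sqrt(2*23525*81/4.1) = 964.12 units
Correction = sqrt((4.1+8.6)/8.6) = 1.21521
EOQ* = 964.12 * 1.21521 = 1171.6 units

1171.6 units


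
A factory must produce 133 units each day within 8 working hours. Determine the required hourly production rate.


Formula: Production Rate = Daily Demand / Available Hours
Rate = 133 units/day / 8 hours/day
Rate = 16.6 units/hour

16.6 units/hour


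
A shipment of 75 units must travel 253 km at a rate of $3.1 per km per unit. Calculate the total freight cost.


TC = dist * cost * units = 253 * 3.1 * 75 = $58822.50

$58822.50


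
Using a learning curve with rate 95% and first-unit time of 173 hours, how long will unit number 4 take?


Formula: T_n = T_1 * (learning_rate)^(log2(n)) where learning_rate = rate/100
Doublings = log2(4) = 2
T_n = 173 * 0.95^2
T_n = 173 * 0.9025 = 156.1 hours

156.1 hours


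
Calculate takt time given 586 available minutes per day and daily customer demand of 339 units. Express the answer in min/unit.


Formula: Takt Time = Available Production Time / Customer Demand
Takt = 586 min/day / 339 units/day
Takt = 1.73 min/unit

1.73 min/unit


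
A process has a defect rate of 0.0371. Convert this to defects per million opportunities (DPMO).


DPMO = defect_rate * 1000000 = 0.0371 * 1000000

37100


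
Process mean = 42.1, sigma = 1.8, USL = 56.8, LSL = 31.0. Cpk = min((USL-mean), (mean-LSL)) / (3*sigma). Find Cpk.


Cpu = (56.8 - 42.1) / (3 * 1.8) = 2.72
Cpl = (42.1 - 31.0) / (3 * 1.8) = 2.06
Cpk = min(2.72, 2.06) = 2.06

2.06


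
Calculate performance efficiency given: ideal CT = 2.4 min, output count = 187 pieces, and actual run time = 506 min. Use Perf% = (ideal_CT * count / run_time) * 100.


Formula: Performance = (Ideal CT * Total Count) / Run Time * 100
Ideal output time = 2.4 * 187 = 448.8 min
Performance = 448.8 / 506 * 100 = 88.7%

88.7%


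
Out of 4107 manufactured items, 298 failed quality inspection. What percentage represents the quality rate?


Formula: Quality Rate = Good Pieces / Total Pieces * 100
Good pieces = 4107 - 298 = 3809
QR = 3809 / 4107 * 100 = 92.7%

92.7%


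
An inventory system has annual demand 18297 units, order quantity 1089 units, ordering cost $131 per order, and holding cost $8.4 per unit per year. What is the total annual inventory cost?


TC = 18297/1089 * 131 + 1089/2 * 8.4

$6774.82


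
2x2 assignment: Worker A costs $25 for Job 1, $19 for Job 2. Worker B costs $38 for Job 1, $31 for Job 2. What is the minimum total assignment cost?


Option 1: A->1 + B->2 = $25 + $31 = $56
Option 2: A->2 + B->1 = $19 + $38 = $57
Min cost = min($56, $57) = $56

$56


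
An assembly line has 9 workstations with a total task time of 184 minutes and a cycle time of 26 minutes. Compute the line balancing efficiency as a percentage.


Formula: Efficiency = Sum of Task Times / (N_stations * CT) * 100
Total station capacity = 9 stations * 26 min = 234 min
Efficiency = 184 / 234 * 100 = 78.6%

78.6%


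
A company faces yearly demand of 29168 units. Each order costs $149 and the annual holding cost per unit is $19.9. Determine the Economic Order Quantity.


Formula: EOQ = sqrt(2 * D * S / H)
Numerator: 2 * 29168 * 149 = 8692064
2DS/H = 8692064 / 19.9 = 436787.1
EOQ = sqrt(436787.1) = 660.9 units

660.9 units


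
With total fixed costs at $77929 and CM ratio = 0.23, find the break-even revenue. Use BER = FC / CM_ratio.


Formula: BER = Fixed Costs / Contribution Margin Ratio
BER = $77929 / 0.23
BER = $338821.74 (to the nearest cent)

$338821.74


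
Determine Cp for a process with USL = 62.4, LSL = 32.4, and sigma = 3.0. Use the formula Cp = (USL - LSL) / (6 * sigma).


Cp = (62.4 - 32.4) / (6 * 3.0)

1.67


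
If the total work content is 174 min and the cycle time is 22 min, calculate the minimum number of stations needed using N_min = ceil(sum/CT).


Formula: N_min = ceil(Sum of Task Times / Cycle Time)
N_min = ceil(174 min / 22 min) = ceil(7.9091)
N_min = 8 stations

8


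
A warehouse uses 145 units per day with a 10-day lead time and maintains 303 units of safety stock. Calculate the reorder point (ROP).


Formula: ROP = (Daily Demand * Lead Time) + Safety Stock
Demand during lead time = 145 * 10 = 1450 units
ROP = 1450 + 303 = 1753 units

1753 units


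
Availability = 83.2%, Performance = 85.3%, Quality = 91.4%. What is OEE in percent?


Formula: OEE = Availability * Performance * Quality / 10000
A * P = 83.2% * 85.3% / 100 = 70.97%
OEE = 70.97% * 91.4% / 100 = 64.9%

64.9%


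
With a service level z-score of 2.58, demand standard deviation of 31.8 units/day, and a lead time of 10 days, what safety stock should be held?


Formula: SS = z * sigma_d * sqrt(LT)
sqrt(LT) = sqrt(10) = 3.1623
SS = 2.58 * 31.8 * 3.1623
SS = 259.4 units

259.4 units


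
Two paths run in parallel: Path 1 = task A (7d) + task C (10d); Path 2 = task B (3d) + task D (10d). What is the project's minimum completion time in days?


Path 1 = 7 + 10 = 17 days
Path 2 = 3 + 10 = 13 days
Duration = max(17, 13) = 17 days

17 days


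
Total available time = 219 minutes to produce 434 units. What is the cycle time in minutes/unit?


Formula: CT = Available Time / Number of Units
CT = 219 min / 434 units
CT = 0.5 min/unit

0.5 min/unit


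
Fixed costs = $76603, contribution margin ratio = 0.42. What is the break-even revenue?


Formula: BER = Fixed Costs / Contribution Margin Ratio
BER = $76603 / 0.42
BER = $182388.10 (to the nearest cent)

$182388.10


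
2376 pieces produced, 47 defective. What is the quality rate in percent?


Formula: Quality Rate = Good Pieces / Total Pieces * 100
Good pieces = 2376 - 47 = 2329
QR = 2329 / 2376 * 100 = 98.0%

98.0%


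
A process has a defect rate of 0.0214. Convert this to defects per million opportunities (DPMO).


DPMO = defect_rate * 1000000 = 0.0214 * 1000000

21400


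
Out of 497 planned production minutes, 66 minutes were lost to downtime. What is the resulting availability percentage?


Formula: Availability = (Planned Time - Downtime) / Planned Time * 100
Uptime = 497 - 66 = 431 min
Availability = 431 / 497 * 100 = 86.7%

86.7%


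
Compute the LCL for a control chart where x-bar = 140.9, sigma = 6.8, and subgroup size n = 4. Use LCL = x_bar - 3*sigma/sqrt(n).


LCL = 140.9 - 3 * 6.8 / sqrt(4)

130.7


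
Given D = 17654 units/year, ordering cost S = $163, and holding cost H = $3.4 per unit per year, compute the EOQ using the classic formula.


Formula: EOQ = sqrt(2 * D * S / H)
Numerator: 2 * 17654 * 163 = 5755204
2DS/H = 5755204 / 3.4 = 1692707.1
EOQ = sqrt(1692707.1) = 1301.0 units

1301.0 units


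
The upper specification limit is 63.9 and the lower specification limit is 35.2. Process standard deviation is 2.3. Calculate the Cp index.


Cp = (63.9 - 35.2) / (6 * 2.3)

2.08


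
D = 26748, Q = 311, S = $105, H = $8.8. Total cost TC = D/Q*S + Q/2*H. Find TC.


TC = 26748/311 * 105 + 311/2 * 8.8

$10399.08


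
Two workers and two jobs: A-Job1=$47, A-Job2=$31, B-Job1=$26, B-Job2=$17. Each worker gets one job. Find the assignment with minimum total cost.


Option 1: A->1 + B->2 = $47 + $17 = $64
Option 2: A->2 + B->1 = $31 + $26 = $57
Min cost = min($64, $57) = $57

$57


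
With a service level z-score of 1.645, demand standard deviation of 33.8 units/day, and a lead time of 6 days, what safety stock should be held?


Formula: SS = z * sigma_d * sqrt(LT)
sqrt(LT) = sqrt(6) = 2.4495
SS = 1.645 * 33.8 * 2.4495
SS = 136.2 units

136.2 units


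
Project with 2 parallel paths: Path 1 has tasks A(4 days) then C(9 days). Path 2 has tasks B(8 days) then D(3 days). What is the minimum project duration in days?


Path 1 = 4 + 9 = 13 days
Path 2 = 8 + 3 = 11 days
Duration = max(13, 11) = 13 days

13 days


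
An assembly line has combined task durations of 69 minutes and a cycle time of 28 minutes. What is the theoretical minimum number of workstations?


Formula: N_min = ceil(Sum of Task Times / Cycle Time)
N_min = ceil(69 min / 28 min) = ceil(2.4643)
N_min = 3 stations

3


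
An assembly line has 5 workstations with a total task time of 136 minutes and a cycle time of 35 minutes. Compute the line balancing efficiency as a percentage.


Formula: Efficiency = Sum of Task Times / (N_stations * CT) * 100
Total station capacity = 5 stations * 35 min = 175 min
Efficiency = 136 / 175 * 100 = 77.7%

77.7%


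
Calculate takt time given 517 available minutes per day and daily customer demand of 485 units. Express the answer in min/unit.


Formula: Takt Time = Available Production Time / Customer Demand
Takt = 517 min/day / 485 units/day
Takt = 1.07 min/unit

1.07 min/unit


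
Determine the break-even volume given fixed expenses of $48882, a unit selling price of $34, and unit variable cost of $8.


Formula: BEQ = Fixed Costs / (Price - Variable Cost)
Contribution margin = $34 - $8 = $26/unit
BEQ = ceil($48882 / $26/unit) = ceil(1880.08) = 1881 units

1881 units


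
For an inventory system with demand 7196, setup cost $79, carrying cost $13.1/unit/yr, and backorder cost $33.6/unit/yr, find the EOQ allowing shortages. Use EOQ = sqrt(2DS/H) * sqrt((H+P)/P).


Formula: EOQ* = sqrt(2DS/H) * sqrt((H+P)/P)
Base EOQ = sqrt(2*7196*79/13.1) = 294.6 units
Correction = sqrt((13.1+33.6)/33.6) = 1.17893
EOQ* = 294.6 * 1.17893 = 347.3 units

347.3 units


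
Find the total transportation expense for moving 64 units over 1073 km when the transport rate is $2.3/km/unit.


TC = dist * cost * units = 1073 * 2.3 * 64 = $157945.60

$157945.60


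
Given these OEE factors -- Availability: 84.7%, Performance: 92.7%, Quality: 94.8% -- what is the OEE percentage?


Formula: OEE = Availability * Performance * Quality / 10000
A * P = 84.7% * 92.7% / 100 = 78.52%
OEE = 78.52% * 94.8% / 100 = 74.4%

74.4%


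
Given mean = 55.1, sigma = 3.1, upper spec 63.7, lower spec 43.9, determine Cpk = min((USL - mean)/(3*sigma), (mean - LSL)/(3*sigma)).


Cpu = (63.7 - 55.1) / (3 * 3.1) = 0.92
Cpl = (55.1 - 43.9) / (3 * 3.1) = 1.2
Cpk = min(0.92, 1.2) = 0.92

0.92


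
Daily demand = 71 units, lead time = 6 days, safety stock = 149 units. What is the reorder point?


Formula: ROP = (Daily Demand * Lead Time) + Safety Stock
Demand during lead time = 71 * 6 = 426 units
ROP = 426 + 149 = 575 units

575 units


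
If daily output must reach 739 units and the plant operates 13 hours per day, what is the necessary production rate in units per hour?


Formula: Production Rate = Daily Demand / Available Hours
Rate = 739 units/day / 13 hours/day
Rate = 56.8 units/hour

56.8 units/hour


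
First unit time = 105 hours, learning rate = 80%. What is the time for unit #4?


Formula: T_n = T_1 * (learning_rate)^(log2(n)) where learning_rate = rate/100
Doublings = log2(4) = 2
T_n = 105 * 0.8^2
T_n = 105 * 0.64 = 67.2 hours

67.2 hours


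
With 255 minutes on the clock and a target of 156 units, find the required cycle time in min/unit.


Formula: CT = Available Time / Number of Units
CT = 255 min / 156 units
CT = 1.63 min/unit

1.63 min/unit


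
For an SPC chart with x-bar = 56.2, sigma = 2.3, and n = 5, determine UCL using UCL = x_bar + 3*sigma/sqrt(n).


UCL = 56.2 + 3 * 2.3 / sqrt(5)

59.29


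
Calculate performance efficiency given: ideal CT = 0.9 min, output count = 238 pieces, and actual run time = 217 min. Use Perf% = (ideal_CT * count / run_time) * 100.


Formula: Performance = (Ideal CT * Total Count) / Run Time * 100
Ideal output time = 0.9 * 238 = 214.2 min
Performance = 214.2 / 217 * 100 = 98.7%

98.7%


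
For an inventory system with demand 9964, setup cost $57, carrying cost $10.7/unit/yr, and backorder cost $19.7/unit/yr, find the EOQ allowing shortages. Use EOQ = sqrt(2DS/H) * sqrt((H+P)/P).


Formula: EOQ* = sqrt(2DS/H) * sqrt((H+P)/P)
Base EOQ = sqrt(2*9964*57/10.7) = 325.82 units
Correction = sqrt((10.7+19.7)/19.7) = 1.24223
EOQ* = 325.82 * 1.24223 = 404.7 units

404.7 units


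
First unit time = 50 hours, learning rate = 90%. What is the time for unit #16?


Formula: T_n = T_1 * (learning_rate)^(log2(n)) where learning_rate = rate/100
Doublings = log2(16) = 4
T_n = 50 * 0.9^4
T_n = 50 * 0.6561 = 32.8 hours

32.8 hours


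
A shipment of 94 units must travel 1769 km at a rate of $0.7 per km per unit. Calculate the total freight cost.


TC = dist * cost * units = 1769 * 0.7 * 94 = $116400.20

$116400.20


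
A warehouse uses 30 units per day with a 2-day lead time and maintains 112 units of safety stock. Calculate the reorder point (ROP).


Formula: ROP = (Daily Demand * Lead Time) + Safety Stock
Demand during lead time = 30 * 2 = 60 units
ROP = 60 + 112 = 172 units

172 units


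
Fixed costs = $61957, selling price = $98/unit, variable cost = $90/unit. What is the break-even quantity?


Formula: BEQ = Fixed Costs / (Price - Variable Cost)
Contribution margin = $98 - $90 = $8/unit
BEQ = ceil($61957 / $8/unit) = ceil(7744.62) = 7745 units

7745 units


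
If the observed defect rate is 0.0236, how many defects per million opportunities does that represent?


DPMO = defect_rate * 1000000 = 0.0236 * 1000000

23600


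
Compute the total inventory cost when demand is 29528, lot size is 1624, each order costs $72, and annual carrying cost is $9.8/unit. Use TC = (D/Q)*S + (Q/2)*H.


TC = 29528/1624 * 72 + 1624/2 * 9.8

$9266.72


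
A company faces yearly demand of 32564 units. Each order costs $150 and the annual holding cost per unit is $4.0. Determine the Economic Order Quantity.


Formula: EOQ = sqrt(2 * D * S / H)
Numerator: 2 * 32564 * 150 = 9769200
2DS/H = 9769200 / 4.0 = 2442300.0
EOQ = sqrt(2442300.0) = 1562.8 units

1562.8 units


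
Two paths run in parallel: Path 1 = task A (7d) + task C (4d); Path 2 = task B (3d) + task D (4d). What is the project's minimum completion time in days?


Path 1 = 7 + 4 = 11 days
Path 2 = 3 + 4 = 7 days
Duration = max(11, 7) = 11 days

11 days


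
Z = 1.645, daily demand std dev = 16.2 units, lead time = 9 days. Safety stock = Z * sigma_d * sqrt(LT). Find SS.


Formula: SS = z * sigma_d * sqrt(LT)
sqrt(LT) = sqrt(9) = 3.0
SS = 1.645 * 16.2 * 3.0
SS = 79.9 units

79.9 units


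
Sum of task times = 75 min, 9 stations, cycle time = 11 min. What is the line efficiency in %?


Formula: Efficiency = Sum of Task Times / (N_stations * CT) * 100
Total station capacity = 9 stations * 11 min = 99 min
Efficiency = 75 / 99 * 100 = 75.8%

75.8%


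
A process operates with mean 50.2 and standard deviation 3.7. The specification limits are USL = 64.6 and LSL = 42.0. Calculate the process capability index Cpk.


Cpu = (64.6 - 50.2) / (3 * 3.7) = 1.3
Cpl = (50.2 - 42.0) / (3 * 3.7) = 0.74
Cpk = min(1.3, 0.74) = 0.74

0.74


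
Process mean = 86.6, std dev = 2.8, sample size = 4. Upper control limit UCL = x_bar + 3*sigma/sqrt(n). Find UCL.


UCL = 86.6 + 3 * 2.8 / sqrt(4)

90.8


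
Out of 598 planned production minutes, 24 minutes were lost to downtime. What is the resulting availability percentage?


Formula: Availability = (Planned Time - Downtime) / Planned Time * 100
Uptime = 598 - 24 = 574 min
Availability = 574 / 598 * 100 = 96.0%

96.0%


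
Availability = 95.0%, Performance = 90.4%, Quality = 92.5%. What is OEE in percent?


Formula: OEE = Availability * Performance * Quality / 10000
A * P = 95.0% * 90.4% / 100 = 85.88%
OEE = 85.88% * 92.5% / 100 = 79.4%

79.4%


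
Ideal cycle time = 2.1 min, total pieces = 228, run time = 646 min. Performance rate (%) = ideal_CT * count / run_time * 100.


Formula: Performance = (Ideal CT * Total Count) / Run Time * 100
Ideal output time = 2.1 * 228 = 478.8 min
Performance = 478.8 / 646 * 100 = 74.1%

74.1%


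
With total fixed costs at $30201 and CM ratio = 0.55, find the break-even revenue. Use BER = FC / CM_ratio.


Formula: BER = Fixed Costs / Contribution Margin Ratio
BER = $30201 / 0.55
BER = $54910.91 (to the nearest cent)

$54910.91


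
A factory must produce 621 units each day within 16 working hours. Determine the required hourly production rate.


Formula: Production Rate = Daily Demand / Available Hours
Rate = 621 units/day / 16 hours/day
Rate = 38.8 units/hour

38.8 units/hour


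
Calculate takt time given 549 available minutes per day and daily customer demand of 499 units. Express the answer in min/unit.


Formula: Takt Time = Available Production Time / Customer Demand
Takt = 549 min/day / 499 units/day
Takt = 1.1 min/unit

1.1 min/unit


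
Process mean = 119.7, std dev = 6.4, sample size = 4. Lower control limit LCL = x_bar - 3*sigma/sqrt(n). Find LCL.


LCL = 119.7 - 3 * 6.4 / sqrt(4)

110.1


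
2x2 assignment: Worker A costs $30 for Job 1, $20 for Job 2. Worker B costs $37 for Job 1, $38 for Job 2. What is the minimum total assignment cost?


Option 1: A->1 + B->2 = $30 + $38 = $68
Option 2: A->2 + B->1 = $20 + $37 = $57
Min cost = min($68, $57) = $57

$57


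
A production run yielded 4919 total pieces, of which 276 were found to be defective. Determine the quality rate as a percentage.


Formula: Quality Rate = Good Pieces / Total Pieces * 100
Good pieces = 4919 - 276 = 4643
QR = 4643 / 4919 * 100 = 94.4%

94.4%


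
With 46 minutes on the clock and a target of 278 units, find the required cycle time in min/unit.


Formula: CT = Available Time / Number of Units
CT = 46 min / 278 units
CT = 0.17 min/unit

0.17 min/unit


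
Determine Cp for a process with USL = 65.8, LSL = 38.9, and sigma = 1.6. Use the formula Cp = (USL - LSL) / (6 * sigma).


Cp = (65.8 - 38.9) / (6 * 1.6)

2.8


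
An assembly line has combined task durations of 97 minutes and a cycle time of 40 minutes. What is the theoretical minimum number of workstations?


Formula: N_min = ceil(Sum of Task Times / Cycle Time)
N_min = ceil(97 min / 40 min) = ceil(2.425)
N_min = 3 stations

3


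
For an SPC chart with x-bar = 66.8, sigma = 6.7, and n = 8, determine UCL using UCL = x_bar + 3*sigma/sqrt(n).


UCL = 66.8 + 3 * 6.7 / sqrt(8)

73.91


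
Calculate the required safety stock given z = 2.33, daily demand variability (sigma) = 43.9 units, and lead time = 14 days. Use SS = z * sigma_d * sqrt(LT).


Formula: SS = z * sigma_d * sqrt(LT)
sqrt(LT) = sqrt(14) = 3.7417
SS = 2.33 * 43.9 * 3.7417
SS = 382.7 units

382.7 units


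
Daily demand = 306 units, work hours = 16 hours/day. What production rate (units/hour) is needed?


Formula: Production Rate = Daily Demand / Available Hours
Rate = 306 units/day / 16 hours/day
Rate = 19.1 units/hour

19.1 units/hour


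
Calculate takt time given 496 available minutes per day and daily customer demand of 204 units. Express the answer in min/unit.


Formula: Takt Time = Available Production Time / Customer Demand
Takt = 496 min/day / 204 units/day
Takt = 2.43 min/unit

2.43 min/unit


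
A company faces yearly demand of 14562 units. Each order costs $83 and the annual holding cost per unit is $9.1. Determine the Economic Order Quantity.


Formula: EOQ = sqrt(2 * D * S / H)
Numerator: 2 * 14562 * 83 = 2417292
2DS/H = 2417292 / 9.1 = 265636.5
EOQ = sqrt(265636.5) = 515.4 units

515.4 units


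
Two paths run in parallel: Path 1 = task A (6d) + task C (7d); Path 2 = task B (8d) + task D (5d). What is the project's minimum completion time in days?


Path 1 = 6 + 7 = 13 days
Path 2 = 8 + 5 = 13 days
Duration = max(13, 13) = 13 days

13 days


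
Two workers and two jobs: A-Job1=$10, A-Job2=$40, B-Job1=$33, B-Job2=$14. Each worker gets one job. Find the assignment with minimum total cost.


Option 1: A->1 + B->2 = $10 + $14 = $24
Option 2: A->2 + B->1 = $40 + $33 = $73
Min cost = min($24, $73) = $24

$24


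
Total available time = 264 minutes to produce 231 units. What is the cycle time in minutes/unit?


Formula: CT = Available Time / Number of Units
CT = 264 min / 231 units
CT = 1.14 min/unit

1.14 min/unit


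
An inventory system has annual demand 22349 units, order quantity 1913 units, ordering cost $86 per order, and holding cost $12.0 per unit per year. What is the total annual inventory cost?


TC = 22349/1913 * 86 + 1913/2 * 12.0

$12482.71


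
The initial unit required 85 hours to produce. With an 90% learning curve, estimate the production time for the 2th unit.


Formula: T_n = T_1 * (learning_rate)^(log2(n)) where learning_rate = rate/100
Doublings = log2(2) = 1
T_n = 85 * 0.9^1
T_n = 85 * 0.9 = 76.5 hours

76.5 hours


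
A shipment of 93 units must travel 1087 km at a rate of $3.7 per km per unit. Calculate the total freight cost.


TC = dist * cost * units = 1087 * 3.7 * 93 = $374036.70

$374036.70


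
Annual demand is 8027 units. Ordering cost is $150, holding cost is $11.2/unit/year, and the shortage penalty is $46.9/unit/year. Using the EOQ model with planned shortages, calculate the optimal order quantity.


Formula: EOQ* = sqrt(2DS/H) * sqrt((H+P)/P)
Base EOQ = sqrt(2*8027*150/11.2) = 463.69 units
Correction = sqrt((11.2+46.9)/46.9) = 1.11302
EOQ* = 463.69 * 1.11302 = 516.1 units

516.1 units


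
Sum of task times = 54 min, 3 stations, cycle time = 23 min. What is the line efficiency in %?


Formula: Efficiency = Sum of Task Times / (N_stations * CT) * 100
Total station capacity = 3 stations * 23 min = 69 min
Efficiency = 54 / 69 * 100 = 78.3%

78.3%


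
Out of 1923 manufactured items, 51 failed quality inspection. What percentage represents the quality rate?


Formula: Quality Rate = Good Pieces / Total Pieces * 100
Good pieces = 1923 - 51 = 1872
QR = 1872 / 1923 * 100 = 97.3%

97.3%


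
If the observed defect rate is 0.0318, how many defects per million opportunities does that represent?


DPMO = defect_rate * 1000000 = 0.0318 * 1000000

31800


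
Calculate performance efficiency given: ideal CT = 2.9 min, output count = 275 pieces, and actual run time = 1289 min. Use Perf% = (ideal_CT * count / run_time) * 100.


Formula: Performance = (Ideal CT * Total Count) / Run Time * 100
Ideal output time = 2.9 * 275 = 797.5 min
Performance = 797.5 / 1289 * 100 = 61.9%

61.9%


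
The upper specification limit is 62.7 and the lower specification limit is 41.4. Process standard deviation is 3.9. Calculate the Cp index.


Cp = (62.7 - 41.4) / (6 * 3.9)

0.91


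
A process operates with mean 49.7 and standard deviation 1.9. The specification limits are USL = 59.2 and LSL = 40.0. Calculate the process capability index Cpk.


Cpu = (59.2 - 49.7) / (3 * 1.9) = 1.67
Cpl = (49.7 - 40.0) / (3 * 1.9) = 1.7
Cpk = min(1.67, 1.7) = 1.67

1.67


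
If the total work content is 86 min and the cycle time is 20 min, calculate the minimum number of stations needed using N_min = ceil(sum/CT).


Formula: N_min = ceil(Sum of Task Times / Cycle Time)
N_min = ceil(86 min / 20 min) = ceil(4.3)
N_min = 5 stations

5


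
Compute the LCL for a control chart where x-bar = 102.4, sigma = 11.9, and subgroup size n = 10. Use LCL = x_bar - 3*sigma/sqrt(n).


LCL = 102.4 - 3 * 11.9 / sqrt(10)

91.11


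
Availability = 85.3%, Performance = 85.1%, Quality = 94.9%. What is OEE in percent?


Formula: OEE = Availability * Performance * Quality / 10000
A * P = 85.3% * 85.1% / 100 = 72.59%
OEE = 72.59% * 94.9% / 100 = 68.9%

68.9%


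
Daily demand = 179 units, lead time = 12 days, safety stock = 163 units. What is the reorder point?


Formula: ROP = (Daily Demand * Lead Time) + Safety Stock
Demand during lead time = 179 * 12 = 2148 units
ROP = 2148 + 163 = 2311 units

2311 units


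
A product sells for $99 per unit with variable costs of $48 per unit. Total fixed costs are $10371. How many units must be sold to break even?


Formula: BEQ = Fixed Costs / (Price - Variable Cost)
Contribution margin = $99 - $48 = $51/unit
BEQ = ceil($10371 / $51/unit) = ceil(203.35) = 204 units

204 units


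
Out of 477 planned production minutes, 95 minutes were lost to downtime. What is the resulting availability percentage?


Formula: Availability = (Planned Time - Downtime) / Planned Time * 100
Uptime = 477 - 95 = 382 min
Availability = 382 / 477 * 100 = 80.1%

80.1%


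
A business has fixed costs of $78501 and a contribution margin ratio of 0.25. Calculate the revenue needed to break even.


Formula: BER = Fixed Costs / Contribution Margin Ratio
BER = $78501 / 0.25
BER = $314004.00 (to the nearest cent)

$314004.00


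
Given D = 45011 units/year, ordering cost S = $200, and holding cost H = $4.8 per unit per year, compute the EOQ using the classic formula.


Formula: EOQ = sqrt(2 * D * S / H)
Numerator: 2 * 45011 * 200 = 18004400
2DS/H = 18004400 / 4.8 = 3750916.7
EOQ = sqrt(3750916.7) = 1936.7 units

1936.7 units


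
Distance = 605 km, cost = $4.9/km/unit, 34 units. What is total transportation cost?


TC = dist * cost * units = 605 * 4.9 * 34 = $100793.00

$100793.00


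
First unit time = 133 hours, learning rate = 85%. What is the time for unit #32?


Formula: T_n = T_1 * (learning_rate)^(log2(n)) where learning_rate = rate/100
Doublings = log2(32) = 5
T_n = 133 * 0.85^5
T_n = 133 * 0.4437 = 59.0 hours

59.0 hours


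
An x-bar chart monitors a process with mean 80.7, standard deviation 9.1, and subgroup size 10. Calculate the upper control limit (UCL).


UCL = 80.7 + 3 * 9.1 / sqrt(10)

89.33


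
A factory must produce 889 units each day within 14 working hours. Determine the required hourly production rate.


Formula: Production Rate = Daily Demand / Available Hours
Rate = 889 units/day / 14 hours/day
Rate = 63.5 units/hour

63.5 units/hour


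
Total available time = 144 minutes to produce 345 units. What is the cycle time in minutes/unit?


Formula: CT = Available Time / Number of Units
CT = 144 min / 345 units
CT = 0.42 min/unit

0.42 min/unit


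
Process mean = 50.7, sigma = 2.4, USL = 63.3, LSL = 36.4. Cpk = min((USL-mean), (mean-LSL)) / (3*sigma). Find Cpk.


Cpu = (63.3 - 50.7) / (3 * 2.4) = 1.75
Cpl = (50.7 - 36.4) / (3 * 2.4) = 1.99
Cpk = min(1.75, 1.99) = 1.75

1.75


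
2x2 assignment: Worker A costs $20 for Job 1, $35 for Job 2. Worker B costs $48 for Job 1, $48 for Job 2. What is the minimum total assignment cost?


Option 1: A->1 + B->2 = $20 + $48 = $68
Option 2: A->2 + B->1 = $35 + $48 = $83
Min cost = min($68, $83) = $68

$68


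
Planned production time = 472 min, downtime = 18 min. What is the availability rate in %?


Formula: Availability = (Planned Time - Downtime) / Planned Time * 100
Uptime = 472 - 18 = 454 min
Availability = 454 / 472 * 100 = 96.2%

96.2%


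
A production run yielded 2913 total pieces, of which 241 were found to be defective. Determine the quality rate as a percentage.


Formula: Quality Rate = Good Pieces / Total Pieces * 100
Good pieces = 2913 - 241 = 2672
QR = 2672 / 2913 * 100 = 91.7%

91.7%
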